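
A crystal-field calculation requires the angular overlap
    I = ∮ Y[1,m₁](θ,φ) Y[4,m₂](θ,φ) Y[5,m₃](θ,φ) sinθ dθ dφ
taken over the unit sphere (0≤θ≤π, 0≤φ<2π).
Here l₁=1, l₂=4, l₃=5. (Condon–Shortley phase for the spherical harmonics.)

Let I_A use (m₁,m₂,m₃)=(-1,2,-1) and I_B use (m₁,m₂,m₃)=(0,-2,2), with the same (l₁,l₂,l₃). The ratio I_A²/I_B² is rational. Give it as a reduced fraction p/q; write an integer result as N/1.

Shared (l₁,l₂,l₃)=(1,4,5): N and (l;000)² cancel in I_A²/I_B².
A: Δ = 0!·2!·8!/11! = 1/495; Racah Σ t=0..0: t=0:+1/2880 = 1/2880; ⇒ 3j(1 4 5; -1 2 -1)² = 2/165, sgn +1
B: Δ = 0!·2!·8!/11! = 1/495; Racah Σ t=0..0: t=0:+1/1440 = 1/1440; ⇒ 3j(1 4 5; 0 -2 2)² = 7/165, sgn -1
I_A²/I_B² = (2/165)/(7/165) = 2/7

2/7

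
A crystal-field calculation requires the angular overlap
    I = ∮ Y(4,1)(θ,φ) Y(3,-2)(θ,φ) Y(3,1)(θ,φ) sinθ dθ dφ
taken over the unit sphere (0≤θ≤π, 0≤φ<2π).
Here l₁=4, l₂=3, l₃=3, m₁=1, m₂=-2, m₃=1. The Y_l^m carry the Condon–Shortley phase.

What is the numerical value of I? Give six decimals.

0.145070

m-sum 0 ✓  L=10 even ✓  1≤3≤7 ✓
Π(2lᵢ+1) = 9×7×7 = 441
triangle coeff Δ(4,3,3) = 1/34650
Σ_t [1,3]: t=1:−1/72 t=2:+1/16 t=3:−1/72 = 5/144
(3j)²=2/77 [(4 3 3; 0 0 0)], sign=-1
Σ_t [0,1]: t=0:+1/144 t=1:−1/48 = -1/72
(3j)²=16/693 [(4 3 3; 1 -2 1)], sign=-1
⇒ 4πI² = 32/121
I = (+1)√(32/121/(4π)) = 0.14506992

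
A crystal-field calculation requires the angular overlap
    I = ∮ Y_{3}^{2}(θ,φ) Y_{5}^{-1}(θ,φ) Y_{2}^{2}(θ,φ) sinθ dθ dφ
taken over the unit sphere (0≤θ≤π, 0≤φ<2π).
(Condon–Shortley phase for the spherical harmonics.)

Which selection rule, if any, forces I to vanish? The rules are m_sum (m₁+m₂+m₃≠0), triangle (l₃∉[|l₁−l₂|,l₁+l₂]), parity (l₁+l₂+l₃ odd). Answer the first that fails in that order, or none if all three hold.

azimuthal sum: 2 − 1 + 2 = 3  ✗
2 ≤ 2 ≤ 8 (triangle on l)
L = 3 + 5 + 2 = 10 (even)

m_sum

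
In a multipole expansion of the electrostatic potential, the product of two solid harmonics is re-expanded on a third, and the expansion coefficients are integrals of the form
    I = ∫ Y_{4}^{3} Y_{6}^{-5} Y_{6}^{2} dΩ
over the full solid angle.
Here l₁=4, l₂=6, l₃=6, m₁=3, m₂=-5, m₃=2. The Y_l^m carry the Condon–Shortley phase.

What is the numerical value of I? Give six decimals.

m-sum 0 ✓  L=16 even ✓  2≤6≤10 ✓
Π(2lᵢ+1) = 9×13×13 = 1521
triangle coeff Δ(4,6,6) = 1/15315300
Σ_t [0,4]: t=0:+1/829440 t=1:−1/25920 t=2:+1/9216 t=3:−1/25920 t=4:+1/829440 = 7/207360
(3j)²=28/2431 [(4 6 6; 0 0 0)], sign=+1
Σ_t [0,1]: t=0:+1/725760 t=1:−1/5806080 = 1/829440
(3j)²=49/2652 [(4 6 6; 3 -5 2)], sign=+1
⇒ 4πI² = 1029/3179
I = (+1)√(1029/3179/(4π)) = 0.16049352

0.160494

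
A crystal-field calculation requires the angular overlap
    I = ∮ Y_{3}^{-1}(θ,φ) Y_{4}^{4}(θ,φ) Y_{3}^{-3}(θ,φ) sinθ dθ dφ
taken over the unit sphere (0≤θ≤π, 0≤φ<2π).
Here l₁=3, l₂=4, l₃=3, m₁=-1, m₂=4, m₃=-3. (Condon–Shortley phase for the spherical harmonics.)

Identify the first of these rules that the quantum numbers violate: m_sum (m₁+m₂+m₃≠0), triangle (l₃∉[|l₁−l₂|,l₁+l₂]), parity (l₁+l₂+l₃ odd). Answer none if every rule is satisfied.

Σmᵢ = 0  ✓
l₃∈[|l₁−l₂|,l₁+l₂]=[1,7], have l₃=3  ✓
Σlᵢ = 10 ⇒ even  ✓

none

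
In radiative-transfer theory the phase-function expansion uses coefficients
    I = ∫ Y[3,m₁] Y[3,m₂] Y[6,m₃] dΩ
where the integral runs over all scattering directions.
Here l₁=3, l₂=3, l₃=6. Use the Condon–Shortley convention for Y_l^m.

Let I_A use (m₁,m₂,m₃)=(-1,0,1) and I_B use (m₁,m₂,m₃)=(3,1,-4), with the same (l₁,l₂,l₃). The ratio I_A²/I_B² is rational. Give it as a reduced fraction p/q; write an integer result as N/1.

5/3

Same 3,3,6: normalisation and zero-m 3j drop out of the ratio.
A: Δ: 0! 6! 6! / 13! → 1/12012; sum: t=0:+1/1728 = 1/1728; 3j²(3 3 6; -1 0 1) = Δ·Π!·Σ² = 25/858  (sign -1)
B: Δ: 0! 6! 6! / 13! → 1/12012; sum: t=0:+1/34560 = 1/34560; 3j²(3 3 6; 3 1 -4) = Δ·Π!·Σ² = 5/286  (sign +1)
I_A²/I_B² = (25/858)/(5/286) = 5/3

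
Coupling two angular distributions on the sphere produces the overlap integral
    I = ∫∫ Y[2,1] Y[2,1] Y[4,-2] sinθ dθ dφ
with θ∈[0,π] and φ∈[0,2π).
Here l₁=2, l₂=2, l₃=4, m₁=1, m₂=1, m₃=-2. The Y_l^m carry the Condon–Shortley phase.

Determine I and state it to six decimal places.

Rules hold: Σm=0, L=8 even, 0≤4≤4.
N = 5·5·9 = 225
Δ = 0!·4!·4!/9! = 1/630
Racah Σ t=0..0: t=0:+1/16 = 1/16
⇒ 3j(2 2 4; 0 0 0)² = 2/35, sgn +1
Racah Σ t=0..0: t=0:+1/36 = 1/36
⇒ 3j(2 2 4; 1 1 -2)² = 4/63, sgn +1
4πI² = N·(3j₀)²·(3jₘ)² = 40/49
I = +1·√(0.816327/4π) = 0.25487487

0.254875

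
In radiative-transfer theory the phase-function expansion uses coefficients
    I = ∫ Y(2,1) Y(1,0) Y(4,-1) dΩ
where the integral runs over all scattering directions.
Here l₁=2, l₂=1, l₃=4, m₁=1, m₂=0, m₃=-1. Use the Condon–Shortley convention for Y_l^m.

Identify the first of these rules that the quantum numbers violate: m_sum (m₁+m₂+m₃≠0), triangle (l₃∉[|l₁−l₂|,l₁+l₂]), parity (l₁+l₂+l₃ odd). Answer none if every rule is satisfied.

Σmᵢ = 0  ✓
l₃∈[|l₁−l₂|,l₁+l₂]=[1,3], have l₃=4  ✗
Σlᵢ = 7 ⇒ odd

triangle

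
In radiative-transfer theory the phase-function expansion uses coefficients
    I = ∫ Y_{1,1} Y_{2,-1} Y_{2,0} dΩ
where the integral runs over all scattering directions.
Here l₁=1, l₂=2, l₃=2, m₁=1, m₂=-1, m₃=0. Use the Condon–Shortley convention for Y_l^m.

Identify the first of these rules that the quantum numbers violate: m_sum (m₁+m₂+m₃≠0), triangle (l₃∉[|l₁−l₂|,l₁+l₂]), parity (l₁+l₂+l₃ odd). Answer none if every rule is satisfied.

Σmᵢ = 0  ✓
l₃∈[|l₁−l₂|,l₁+l₂]=[1,3], have l₃=2  ✓
Σlᵢ = 5 ⇒ odd  ✗

parity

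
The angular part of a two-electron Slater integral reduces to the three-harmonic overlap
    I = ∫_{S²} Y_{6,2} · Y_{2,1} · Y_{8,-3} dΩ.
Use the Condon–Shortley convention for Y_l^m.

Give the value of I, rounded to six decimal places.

Rules hold: Σm=0, L=16 even, 4≤8≤8.
N = 13·5·17 = 1105
Δ = 0!·12!·4!/17! = 1/30940
Racah Σ t=0..0: t=0:+1/2073600 = 1/2073600
⇒ 3j(6 2 8; 0 0 0)² = 28/1105, sgn +1
Racah Σ t=0..0: t=0:+1/5806080 = 1/5806080
⇒ 3j(6 2 8; 2 1 -3)² = 165/6188, sgn -1
4πI² = N·(3j₀)²·(3jₘ)² = 165/221
I = -1·√(0.746606/4π) = -0.24374791

-0.243748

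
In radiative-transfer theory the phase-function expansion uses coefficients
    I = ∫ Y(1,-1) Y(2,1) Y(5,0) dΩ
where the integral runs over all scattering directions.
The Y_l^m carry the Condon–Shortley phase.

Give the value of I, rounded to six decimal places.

triangle: need 1≤l₃≤3, have 5; I=0

0.000000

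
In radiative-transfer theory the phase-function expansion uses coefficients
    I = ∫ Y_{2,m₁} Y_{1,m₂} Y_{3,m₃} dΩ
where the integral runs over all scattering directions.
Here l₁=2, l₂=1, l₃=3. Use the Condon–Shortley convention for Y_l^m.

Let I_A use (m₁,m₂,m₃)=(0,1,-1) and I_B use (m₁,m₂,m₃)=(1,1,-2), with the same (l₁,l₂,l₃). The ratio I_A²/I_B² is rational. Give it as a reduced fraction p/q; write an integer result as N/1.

l's match ⇒ only the (l;m) 3-j factors differ between A and B.
A: triangle coeff Δ(2,1,3) = 1/105; Σ_t [0,0]: t=0:+1/8 = 1/8; (3j)²=2/35 [(2 1 3; 0 1 -1)], sign=+1
B: triangle coeff Δ(2,1,3) = 1/105; Σ_t [0,0]: t=0:+1/12 = 1/12; (3j)²=2/21 [(2 1 3; 1 1 -2)], sign=-1
I_A²/I_B² = (2/35)/(2/21) = 3/5

3/5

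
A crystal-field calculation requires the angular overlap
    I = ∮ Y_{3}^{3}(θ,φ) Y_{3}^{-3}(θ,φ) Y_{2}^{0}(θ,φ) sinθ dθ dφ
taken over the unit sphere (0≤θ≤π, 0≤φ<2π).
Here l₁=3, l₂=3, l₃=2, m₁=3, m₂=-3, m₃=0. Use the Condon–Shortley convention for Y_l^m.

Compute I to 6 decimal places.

0.210261

m-sum 0 ✓  L=8 even ✓  0≤2≤6 ✓
Π(2lᵢ+1) = 7×7×5 = 245
triangle coeff Δ(3,3,2) = 1/3780
Σ_t [1,3]: t=1:−1/24 t=2:+1/4 t=3:−1/24 = 1/6
(3j)²=4/105 [(3 3 2; 0 0 0)], sign=+1
Σ_t [0,0]: t=0:+1/96 = 1/96
(3j)²=5/84 [(3 3 2; 3 -3 0)], sign=+1
⇒ 4πI² = 5/9
I = (+1)√(5/9/(4π)) = 0.21026104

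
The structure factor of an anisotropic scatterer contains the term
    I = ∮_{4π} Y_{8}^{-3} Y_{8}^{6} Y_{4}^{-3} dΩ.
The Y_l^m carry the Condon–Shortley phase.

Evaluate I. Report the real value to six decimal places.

-0.157235

Rules hold: Σm=0, L=20 even, 0≤4≤16.
N = 17·17·9 = 2601
Δ = 12!·4!·4!/21! = 1/185175900
Racah Σ t=4..8: t=4:+1/557383680 t=5:−1/21772800 t=6:+1/8294400 t=7:−1/21772800 t=8:+1/557383680 = 1/30965760
⇒ 3j(8 8 4; 0 0 0)² = 36/4199, sgn +1
Racah Σ t=10..11: t=10:+1/1045094400 t=11:−1/5748019200 = 1/1277337600
⇒ 3j(8 8 4; -3 6 -3)² = 9/646, sgn -1
4πI² = N·(3j₀)²·(3jₘ)² = 1458/4693
I = -1·√(0.310675/4π) = -0.15723476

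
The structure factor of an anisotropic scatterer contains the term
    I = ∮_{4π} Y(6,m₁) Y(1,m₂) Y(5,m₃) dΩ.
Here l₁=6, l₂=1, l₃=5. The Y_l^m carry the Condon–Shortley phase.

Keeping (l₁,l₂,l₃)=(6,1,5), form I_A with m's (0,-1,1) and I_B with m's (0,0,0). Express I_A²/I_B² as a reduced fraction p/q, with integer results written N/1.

5/12

Same 6,1,5: normalisation and zero-m 3j drop out of the ratio.
A: Δ: 2! 10! 0! / 13! → 1/858; sum: t=0:+1/34560 = 1/34560; 3j²(6 1 5; 0 -1 1) = Δ·Π!·Σ² = 5/286  (sign +1)
B: Δ: 2! 10! 0! / 13! → 1/858; sum: t=1:−1/14400 = -1/14400; 3j²(6 1 5; 0 0 0) = Δ·Π!·Σ² = 6/143  (sign +1)
I_A²/I_B² = (5/286)/(6/143) = 5/12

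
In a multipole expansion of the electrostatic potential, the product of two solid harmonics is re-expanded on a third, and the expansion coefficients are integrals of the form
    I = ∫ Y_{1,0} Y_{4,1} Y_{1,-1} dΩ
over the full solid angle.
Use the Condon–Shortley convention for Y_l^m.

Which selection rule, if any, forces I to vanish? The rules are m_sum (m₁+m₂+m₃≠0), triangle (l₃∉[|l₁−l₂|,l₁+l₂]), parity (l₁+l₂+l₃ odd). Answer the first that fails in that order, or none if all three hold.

triangle

m₁+m₂+m₃ = 0 + 1 − 1 = 0  ✓
triangle: |1−4|=3 ≤ l₃=1 ≤ 1+4=5  ✗
parity: l₁+l₂+l₃ = 6 is even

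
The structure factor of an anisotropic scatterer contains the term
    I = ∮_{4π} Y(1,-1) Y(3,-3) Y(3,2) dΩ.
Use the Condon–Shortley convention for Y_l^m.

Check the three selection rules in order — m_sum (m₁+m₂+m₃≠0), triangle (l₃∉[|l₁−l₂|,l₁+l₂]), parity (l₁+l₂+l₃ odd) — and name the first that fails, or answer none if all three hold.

m_sum

Σmᵢ = -2  ✗
l₃∈[|l₁−l₂|,l₁+l₂]=[2,4], have l₃=3
Σlᵢ = 7 ⇒ odd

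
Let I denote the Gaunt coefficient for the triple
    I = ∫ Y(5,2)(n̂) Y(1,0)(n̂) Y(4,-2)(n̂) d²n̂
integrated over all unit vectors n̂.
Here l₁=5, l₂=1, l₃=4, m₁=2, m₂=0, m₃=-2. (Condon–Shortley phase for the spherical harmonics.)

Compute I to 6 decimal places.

Rules hold: Σm=0, L=10 even, 4≤4≤6.
N = 11·3·9 = 297
Δ = 2!·8!·0!/11! = 1/495
Racah Σ t=1..1: t=1:−1/576 = -1/576
⇒ 3j(5 1 4; 0 0 0)² = 5/99, sgn -1
Racah Σ t=1..1: t=1:−1/1440 = -1/1440
⇒ 3j(5 1 4; 2 0 -2)² = 7/165, sgn -1
4πI² = N·(3j₀)²·(3jₘ)² = 7/11
I = +1·√(0.636364/4π) = 0.22503380

0.225034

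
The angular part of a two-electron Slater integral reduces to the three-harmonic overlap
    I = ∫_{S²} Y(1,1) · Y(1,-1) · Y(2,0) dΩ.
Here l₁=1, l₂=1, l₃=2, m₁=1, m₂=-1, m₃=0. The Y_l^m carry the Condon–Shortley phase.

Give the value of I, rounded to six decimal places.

Checks pass: Σm=0; 4 even; l₃=2∈[0,2].
(2·1+1)(2·1+1)(2·2+1) = 45
Δ: 0! 2! 2! / 5! → 1/30
sum: t=0:+1/1 = 1/1
3j²(1 1 2; 0 0 0) = Δ·Π!·Σ² = 2/15  (sign +1)
sum: t=0:+1/4 = 1/4
3j²(1 1 2; 1 -1 0) = Δ·Π!·Σ² = 1/30  (sign +1)
combine: 4πI² = 45·2/15·1/30 = 1/5
take √, sign +1: I = 0.12615663

0.126157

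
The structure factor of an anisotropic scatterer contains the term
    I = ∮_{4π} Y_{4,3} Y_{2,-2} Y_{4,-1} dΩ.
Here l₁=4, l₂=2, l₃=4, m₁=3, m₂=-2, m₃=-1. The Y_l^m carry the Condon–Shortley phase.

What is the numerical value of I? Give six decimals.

0.159270

m-sum 0 ✓  L=10 even ✓  2≤4≤6 ✓
Π(2lᵢ+1) = 9×5×9 = 405
triangle coeff Δ(4,2,4) = 1/13860
Σ_t [0,2]: t=0:+1/192 t=1:−1/36 t=2:+1/192 = -5/288
(3j)²=20/693 [(4 2 4; 0 0 0)], sign=-1
Σ_t [0,0]: t=0:+1/480 = 1/480
(3j)²=3/110 [(4 2 4; 3 -2 -1)], sign=-1
⇒ 4πI² = 270/847
I = (+1)√(270/847/(4π)) = 0.15927046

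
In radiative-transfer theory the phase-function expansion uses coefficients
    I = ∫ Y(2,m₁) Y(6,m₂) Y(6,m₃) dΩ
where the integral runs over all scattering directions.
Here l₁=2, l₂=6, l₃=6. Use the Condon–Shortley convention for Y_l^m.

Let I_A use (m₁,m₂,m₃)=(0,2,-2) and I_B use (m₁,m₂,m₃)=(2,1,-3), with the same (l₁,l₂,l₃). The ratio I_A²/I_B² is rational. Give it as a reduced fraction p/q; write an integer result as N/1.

5/12

Same 2,6,6: normalisation and zero-m 3j drop out of the ratio.
A: Δ: 2! 2! 10! / 15! → 1/90090; sum: t=0:+1/322560 t=1:−1/30240 t=2:+1/69120 = -1/64512; 3j²(2 6 6; 0 2 -2) = Δ·Π!·Σ² = 10/1001  (sign -1)
B: Δ: 2! 2! 10! / 15! → 1/90090; sum: t=0:+1/120960 = 1/120960; 3j²(2 6 6; 2 1 -3) = Δ·Π!·Σ² = 24/1001  (sign -1)
I_A²/I_B² = (10/1001)/(24/1001) = 5/12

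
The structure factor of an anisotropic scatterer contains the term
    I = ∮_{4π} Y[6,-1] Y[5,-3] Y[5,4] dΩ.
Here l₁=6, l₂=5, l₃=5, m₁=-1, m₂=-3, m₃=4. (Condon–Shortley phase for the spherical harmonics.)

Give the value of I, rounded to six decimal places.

-0.154663

m-sum 0 ✓  L=16 even ✓  1≤5≤11 ✓
Π(2lᵢ+1) = 13×11×11 = 1573
triangle coeff Δ(6,5,5) = 1/28588560
Σ_t [1,5]: t=1:−1/345600 t=2:+1/13824 t=3:−1/5184 t=4:+1/13824 t=5:−1/345600 = -7/129600
(3j)²=80/7293 [(6 5 5; 0 0 0)], sign=+1
Σ_t [1,2]: t=1:−1/518400 t=2:+1/138240 = 11/2073600
(3j)²=77/4420 [(6 5 5; -1 -3 4)], sign=-1
⇒ 4πI² = 3388/11271
I = (-1)√(3388/11271/(4π)) = -0.15466268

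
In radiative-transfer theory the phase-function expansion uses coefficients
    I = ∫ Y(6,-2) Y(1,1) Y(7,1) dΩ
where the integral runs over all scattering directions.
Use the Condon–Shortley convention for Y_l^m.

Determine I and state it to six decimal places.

-0.135514

Rules hold: Σm=0, L=14 even, 5≤7≤7.
N = 13·3·15 = 585
Δ = 0!·12!·2!/15! = 1/1365
Racah Σ t=0..0: t=0:+1/518400 = 1/518400
⇒ 3j(6 1 7; 0 0 0)² = 7/195, sgn -1
Racah Σ t=0..0: t=0:+1/1935360 = 1/1935360
⇒ 3j(6 1 7; -2 1 1)² = 1/91, sgn +1
4πI² = N·(3j₀)²·(3jₘ)² = 3/13
I = -1·√(0.230769/4π) = -0.13551395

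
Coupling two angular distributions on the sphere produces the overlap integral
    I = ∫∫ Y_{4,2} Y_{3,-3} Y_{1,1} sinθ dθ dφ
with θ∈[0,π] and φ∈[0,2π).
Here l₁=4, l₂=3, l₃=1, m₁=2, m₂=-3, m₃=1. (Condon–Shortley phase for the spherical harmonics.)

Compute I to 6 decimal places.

0.061558

Checks pass: Σm=0; 8 even; l₃=1∈[1,7].
(2·4+1)(2·3+1)(2·1+1) = 189
Δ: 6! 2! 0! / 9! → 1/252
sum: t=3:−1/36 = -1/36
3j²(4 3 1; 0 0 0) = Δ·Π!·Σ² = 4/63  (sign +1)
sum: t=0:+1/1440 = 1/1440
3j²(4 3 1; 2 -3 1) = Δ·Π!·Σ² = 1/252  (sign +1)
combine: 4πI² = 189·4/63·1/252 = 1/21
take √, sign +1: I = 0.06155813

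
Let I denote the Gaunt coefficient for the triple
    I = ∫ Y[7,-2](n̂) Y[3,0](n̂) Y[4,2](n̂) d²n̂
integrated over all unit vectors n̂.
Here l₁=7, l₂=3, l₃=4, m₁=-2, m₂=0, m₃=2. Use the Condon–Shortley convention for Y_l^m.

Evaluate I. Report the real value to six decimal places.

0.195286

Checks pass: Σm=0; 14 even; l₃=4∈[4,10].
(2·7+1)(2·3+1)(2·4+1) = 945
Δ: 6! 8! 0! / 15! → 1/45045
sum: t=3:−1/20736 = -1/20736
3j²(7 3 4; 0 0 0) = Δ·Π!·Σ² = 35/1287  (sign -1)
sum: t=3:−1/51840 = -1/51840
3j²(7 3 4; -2 0 2) = Δ·Π!·Σ² = 8/429  (sign -1)
combine: 4πI² = 945·35/1287·8/429 = 9800/20449
take √, sign +1: I = 0.19528643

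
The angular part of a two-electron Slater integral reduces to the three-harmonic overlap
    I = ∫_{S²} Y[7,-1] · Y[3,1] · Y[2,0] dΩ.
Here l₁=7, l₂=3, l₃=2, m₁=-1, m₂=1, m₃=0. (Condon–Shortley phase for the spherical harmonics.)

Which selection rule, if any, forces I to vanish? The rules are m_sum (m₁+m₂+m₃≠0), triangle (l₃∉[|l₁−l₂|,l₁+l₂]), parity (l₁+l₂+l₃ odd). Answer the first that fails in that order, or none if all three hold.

m₁+m₂+m₃ = -1 + 1 + 0 = 0  ✓
triangle: |7−3|=4 ≤ l₃=2 ≤ 7+3=10  ✗
parity: l₁+l₂+l₃ = 12 is even

triangle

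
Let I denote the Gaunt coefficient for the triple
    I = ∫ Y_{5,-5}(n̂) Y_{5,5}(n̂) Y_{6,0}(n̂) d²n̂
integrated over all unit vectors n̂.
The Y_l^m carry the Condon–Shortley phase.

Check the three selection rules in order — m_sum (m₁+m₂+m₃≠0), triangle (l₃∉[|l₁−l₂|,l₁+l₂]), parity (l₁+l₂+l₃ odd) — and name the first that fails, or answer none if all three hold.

m₁+m₂+m₃ = -5 + 5 + 0 = 0  ✓
triangle: |5−5|=0 ≤ l₃=6 ≤ 5+5=10  ✓
parity: l₁+l₂+l₃ = 16 is even  ✓

none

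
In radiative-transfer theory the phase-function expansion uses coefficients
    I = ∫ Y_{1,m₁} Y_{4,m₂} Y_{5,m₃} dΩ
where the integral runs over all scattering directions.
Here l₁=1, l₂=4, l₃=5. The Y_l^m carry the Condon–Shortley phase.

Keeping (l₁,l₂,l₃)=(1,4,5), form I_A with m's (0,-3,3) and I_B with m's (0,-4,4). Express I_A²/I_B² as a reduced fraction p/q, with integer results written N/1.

16/9

Shared (l₁,l₂,l₃)=(1,4,5): N and (l;000)² cancel in I_A²/I_B².
A: Δ = 0!·2!·8!/11! = 1/495; Racah Σ t=0..0: t=0:+1/5040 = 1/5040; ⇒ 3j(1 4 5; 0 -3 3)² = 16/495, sgn +1
B: Δ = 0!·2!·8!/11! = 1/495; Racah Σ t=0..0: t=0:+1/40320 = 1/40320; ⇒ 3j(1 4 5; 0 -4 4)² = 1/55, sgn -1
I_A²/I_B² = (16/495)/(1/55) = 16/9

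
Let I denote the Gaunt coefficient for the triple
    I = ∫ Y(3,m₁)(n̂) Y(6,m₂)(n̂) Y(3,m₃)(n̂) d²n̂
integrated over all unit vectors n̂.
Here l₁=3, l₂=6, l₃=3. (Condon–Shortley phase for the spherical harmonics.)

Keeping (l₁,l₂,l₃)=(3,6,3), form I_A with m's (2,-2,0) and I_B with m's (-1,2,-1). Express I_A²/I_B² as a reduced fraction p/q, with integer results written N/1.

Shared (l₁,l₂,l₃)=(3,6,3): N and (l;000)² cancel in I_A²/I_B².
A: Δ = 6!·0!·6!/13! = 1/12012; Racah Σ t=1..1: t=1:−1/4320 = -1/4320; ⇒ 3j(3 6 3; 2 -2 0)² = 8/429, sgn +1
B: Δ = 6!·0!·6!/13! = 1/12012; Racah Σ t=4..4: t=4:+1/2304 = 1/2304; ⇒ 3j(3 6 3; -1 2 -1)² = 5/143, sgn +1
I_A²/I_B² = (8/429)/(5/143) = 8/15

8/15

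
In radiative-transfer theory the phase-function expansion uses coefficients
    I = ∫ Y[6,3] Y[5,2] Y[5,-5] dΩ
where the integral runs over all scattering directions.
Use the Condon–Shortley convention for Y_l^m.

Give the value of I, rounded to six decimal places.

-0.172202

Rules hold: Σm=0, L=16 even, 1≤5≤11.
N = 13·11·11 = 1573
Δ = 6!·6!·4!/17! = 1/28588560
Racah Σ t=1..5: t=1:−1/345600 t=2:+1/13824 t=3:−1/5184 t=4:+1/13824 t=5:−1/345600 = -7/129600
⇒ 3j(6 5 5; 0 0 0)² = 80/7293, sgn +1
Racah Σ t=3..3: t=3:−1/622080 = -1/622080
⇒ 3j(6 5 5; 3 2 -5)² = 105/4862, sgn -1
4πI² = N·(3j₀)²·(3jₘ)² = 1400/3757
I = -1·√(0.372638/4π) = -0.17220212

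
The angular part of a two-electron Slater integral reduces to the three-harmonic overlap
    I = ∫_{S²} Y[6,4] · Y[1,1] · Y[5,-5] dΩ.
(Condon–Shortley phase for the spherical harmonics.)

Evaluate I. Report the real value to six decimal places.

0.040859

Checks pass: Σm=0; 12 even; l₃=5∈[5,7].
(2·6+1)(2·1+1)(2·5+1) = 429
Δ: 2! 10! 0! / 13! → 1/858
sum: t=1:−1/14400 = -1/14400
3j²(6 1 5; 0 0 0) = Δ·Π!·Σ² = 6/143  (sign +1)
sum: t=2:+1/7257600 = 1/7257600
3j²(6 1 5; 4 1 -5) = Δ·Π!·Σ² = 1/858  (sign +1)
combine: 4πI² = 429·6/143·1/858 = 3/143
take √, sign +1: I = 0.04085899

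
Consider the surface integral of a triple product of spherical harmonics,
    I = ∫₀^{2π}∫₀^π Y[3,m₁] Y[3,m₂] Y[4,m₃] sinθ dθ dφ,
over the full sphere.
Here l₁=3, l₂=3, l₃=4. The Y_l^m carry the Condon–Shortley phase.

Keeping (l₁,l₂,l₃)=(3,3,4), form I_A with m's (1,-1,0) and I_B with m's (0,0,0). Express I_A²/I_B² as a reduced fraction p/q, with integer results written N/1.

l's match ⇒ only the (l;m) 3-j factors differ between A and B.
A: triangle coeff Δ(3,3,4) = 1/34650; Σ_t [0,2]: t=0:+1/32 t=1:−1/36 t=2:+1/1152 = 5/1152; (3j)²=1/1386 [(3 3 4; 1 -1 0)], sign=+1
B: triangle coeff Δ(3,3,4) = 1/34650; Σ_t [0,2]: t=0:+1/72 t=1:−1/16 t=2:+1/72 = -5/144; (3j)²=2/77 [(3 3 4; 0 0 0)], sign=-1
I_A²/I_B² = (1/1386)/(2/77) = 1/36

1/36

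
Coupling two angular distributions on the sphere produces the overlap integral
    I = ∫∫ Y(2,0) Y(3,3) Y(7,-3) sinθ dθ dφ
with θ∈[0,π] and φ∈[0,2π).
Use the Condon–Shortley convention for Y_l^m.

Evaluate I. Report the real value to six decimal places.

0.000000

l₃=7 ∉ [1,5] — triangle fails ⇒ I = 0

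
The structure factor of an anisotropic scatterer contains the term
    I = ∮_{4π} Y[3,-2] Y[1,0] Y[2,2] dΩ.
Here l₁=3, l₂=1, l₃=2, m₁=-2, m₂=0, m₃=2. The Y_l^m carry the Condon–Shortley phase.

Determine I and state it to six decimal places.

0.184674

m-sum 0 ✓  L=6 even ✓  2≤2≤4 ✓
Π(2lᵢ+1) = 7×3×5 = 105
triangle coeff Δ(3,1,2) = 1/105
Σ_t [1,1]: t=1:−1/4 = -1/4
(3j)²=3/35 [(3 1 2; 0 0 0)], sign=-1
Σ_t [1,1]: t=1:−1/24 = -1/24
(3j)²=1/21 [(3 1 2; -2 0 2)], sign=-1
⇒ 4πI² = 3/7
I = (+1)√(3/7/(4π)) = 0.18467439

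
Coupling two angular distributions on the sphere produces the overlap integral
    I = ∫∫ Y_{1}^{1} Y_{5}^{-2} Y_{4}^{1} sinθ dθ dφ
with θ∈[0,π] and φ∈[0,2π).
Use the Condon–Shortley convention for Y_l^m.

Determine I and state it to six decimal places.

m-sum 0 ✓  L=10 even ✓  4≤4≤6 ✓
Π(2lᵢ+1) = 3×11×9 = 297
triangle coeff Δ(1,5,4) = 1/495
Σ_t [1,1]: t=1:−1/576 = -1/576
(3j)²=5/99 [(1 5 4; 0 0 0)], sign=-1
Σ_t [0,0]: t=0:+1/1440 = 1/1440
(3j)²=7/165 [(1 5 4; 1 -2 1)], sign=-1
⇒ 4πI² = 7/11
I = (+1)√(7/11/(4π)) = 0.22503380

0.225034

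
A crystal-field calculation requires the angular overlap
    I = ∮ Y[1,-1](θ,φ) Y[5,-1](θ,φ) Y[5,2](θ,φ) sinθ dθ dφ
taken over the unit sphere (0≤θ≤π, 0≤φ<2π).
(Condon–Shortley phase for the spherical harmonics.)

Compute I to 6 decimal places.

0.000000

l₁+l₂+l₃=11 is odd: 3j(l;000)=0 ⇒ I=0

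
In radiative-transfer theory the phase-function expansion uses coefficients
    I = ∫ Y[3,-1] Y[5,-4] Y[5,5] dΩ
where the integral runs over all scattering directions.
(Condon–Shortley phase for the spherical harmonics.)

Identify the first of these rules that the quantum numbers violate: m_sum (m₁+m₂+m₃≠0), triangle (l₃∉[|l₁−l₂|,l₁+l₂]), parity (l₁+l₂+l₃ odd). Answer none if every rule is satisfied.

parity

m₁+m₂+m₃ = -1 − 4 + 5 = 0  ✓
triangle: |3−5|=2 ≤ l₃=5 ≤ 3+5=8  ✓
parity: l₁+l₂+l₃ = 13 is odd  ✗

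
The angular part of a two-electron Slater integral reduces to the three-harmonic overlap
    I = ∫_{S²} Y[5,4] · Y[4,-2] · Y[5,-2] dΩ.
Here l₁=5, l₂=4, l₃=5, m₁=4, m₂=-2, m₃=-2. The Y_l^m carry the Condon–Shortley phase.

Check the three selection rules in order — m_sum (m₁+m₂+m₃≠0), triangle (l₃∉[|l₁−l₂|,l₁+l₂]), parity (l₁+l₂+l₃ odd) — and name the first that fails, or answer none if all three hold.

azimuthal sum: 4 − 2 − 2 = 0  ✓
1 ≤ 5 ≤ 9 (triangle on l)  ✓
L = 5 + 4 + 5 = 14 (even)  ✓

none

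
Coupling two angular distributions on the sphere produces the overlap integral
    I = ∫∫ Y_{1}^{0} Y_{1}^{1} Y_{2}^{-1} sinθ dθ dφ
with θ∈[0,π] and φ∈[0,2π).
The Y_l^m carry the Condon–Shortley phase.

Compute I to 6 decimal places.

Checks pass: Σm=0; 4 even; l₃=2∈[0,2].
(2·1+1)(2·1+1)(2·2+1) = 45
Δ: 0! 2! 2! / 5! → 1/30
sum: t=0:+1/1 = 1/1
3j²(1 1 2; 0 0 0) = Δ·Π!·Σ² = 2/15  (sign +1)
sum: t=0:+1/2 = 1/2
3j²(1 1 2; 0 1 -1) = Δ·Π!·Σ² = 1/10  (sign -1)
combine: 4πI² = 45·2/15·1/10 = 3/5
take √, sign -1: I = -0.21850969

-0.218510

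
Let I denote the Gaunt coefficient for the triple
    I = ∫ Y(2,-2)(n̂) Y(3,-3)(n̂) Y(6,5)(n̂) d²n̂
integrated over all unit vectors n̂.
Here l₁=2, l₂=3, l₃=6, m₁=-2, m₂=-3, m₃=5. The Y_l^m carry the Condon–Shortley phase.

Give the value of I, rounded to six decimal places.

triangle: need 1≤l₃≤5, have 6; I=0

0.000000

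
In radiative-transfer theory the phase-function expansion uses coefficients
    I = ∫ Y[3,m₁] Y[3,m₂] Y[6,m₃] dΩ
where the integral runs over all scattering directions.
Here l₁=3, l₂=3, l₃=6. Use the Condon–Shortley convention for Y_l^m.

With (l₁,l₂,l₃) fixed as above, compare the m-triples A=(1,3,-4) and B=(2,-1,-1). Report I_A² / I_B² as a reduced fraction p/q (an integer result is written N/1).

l's match ⇒ only the (l;m) 3-j factors differ between A and B.
A: triangle coeff Δ(3,3,6) = 1/12012; Σ_t [0,0]: t=0:+1/34560 = 1/34560; (3j)²=5/286 [(3 3 6; 1 3 -4)], sign=+1
B: triangle coeff Δ(3,3,6) = 1/12012; Σ_t [0,0]: t=0:+1/5760 = 1/5760; (3j)²=5/572 [(3 3 6; 2 -1 -1)], sign=-1
I_A²/I_B² = (5/286)/(5/572) = 2/1

2/1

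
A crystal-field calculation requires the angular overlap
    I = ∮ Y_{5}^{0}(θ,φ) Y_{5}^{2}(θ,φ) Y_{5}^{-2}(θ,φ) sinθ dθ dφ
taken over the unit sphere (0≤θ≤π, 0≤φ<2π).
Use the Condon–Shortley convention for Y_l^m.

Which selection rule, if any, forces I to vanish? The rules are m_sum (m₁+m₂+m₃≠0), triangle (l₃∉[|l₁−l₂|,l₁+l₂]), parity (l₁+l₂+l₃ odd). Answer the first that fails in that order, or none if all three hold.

parity

Σmᵢ = 0  ✓
l₃∈[|l₁−l₂|,l₁+l₂]=[0,10], have l₃=5  ✓
Σlᵢ = 15 ⇒ odd  ✗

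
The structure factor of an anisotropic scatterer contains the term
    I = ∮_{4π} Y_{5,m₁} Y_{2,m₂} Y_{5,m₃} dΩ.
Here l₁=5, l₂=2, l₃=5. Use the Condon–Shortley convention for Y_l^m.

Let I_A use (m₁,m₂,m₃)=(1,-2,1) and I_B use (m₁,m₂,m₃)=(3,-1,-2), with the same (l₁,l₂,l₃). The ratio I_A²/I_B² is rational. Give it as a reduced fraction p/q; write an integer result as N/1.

3/2

Shared (l₁,l₂,l₃)=(5,2,5): N and (l;000)² cancel in I_A²/I_B².
A: Δ = 2!·8!·2!/13! = 1/38610; Racah Σ t=0..0: t=0:+1/2304 = 1/2304; ⇒ 3j(5 2 5; 1 -2 1)² = 5/143, sgn +1
B: Δ = 2!·8!·2!/13! = 1/38610; Racah Σ t=0..1: t=0:+1/2880 t=1:−1/10080 = 1/4032; ⇒ 3j(5 2 5; 3 -1 -2)² = 10/429, sgn -1
I_A²/I_B² = (5/143)/(10/429) = 3/2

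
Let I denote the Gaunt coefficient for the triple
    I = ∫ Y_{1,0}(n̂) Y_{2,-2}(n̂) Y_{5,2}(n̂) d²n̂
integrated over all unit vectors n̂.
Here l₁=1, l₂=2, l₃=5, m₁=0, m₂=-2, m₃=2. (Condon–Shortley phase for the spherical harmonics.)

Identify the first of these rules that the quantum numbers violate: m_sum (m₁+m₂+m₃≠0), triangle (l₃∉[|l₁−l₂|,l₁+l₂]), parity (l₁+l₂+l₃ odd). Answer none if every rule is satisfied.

triangle

m₁+m₂+m₃ = 0 − 2 + 2 = 0  ✓
triangle: |1−2|=1 ≤ l₃=5 ≤ 1+2=3  ✗
parity: l₁+l₂+l₃ = 8 is even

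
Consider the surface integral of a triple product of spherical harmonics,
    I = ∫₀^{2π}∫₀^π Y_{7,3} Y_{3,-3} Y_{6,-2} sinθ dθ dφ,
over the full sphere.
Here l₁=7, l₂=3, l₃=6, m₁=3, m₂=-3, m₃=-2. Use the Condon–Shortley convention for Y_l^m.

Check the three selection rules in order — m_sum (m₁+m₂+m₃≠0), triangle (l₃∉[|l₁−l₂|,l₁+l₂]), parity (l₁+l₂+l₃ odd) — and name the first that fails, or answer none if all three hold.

Σmᵢ = -2  ✗
l₃∈[|l₁−l₂|,l₁+l₂]=[4,10], have l₃=6
Σlᵢ = 16 ⇒ even

m_sum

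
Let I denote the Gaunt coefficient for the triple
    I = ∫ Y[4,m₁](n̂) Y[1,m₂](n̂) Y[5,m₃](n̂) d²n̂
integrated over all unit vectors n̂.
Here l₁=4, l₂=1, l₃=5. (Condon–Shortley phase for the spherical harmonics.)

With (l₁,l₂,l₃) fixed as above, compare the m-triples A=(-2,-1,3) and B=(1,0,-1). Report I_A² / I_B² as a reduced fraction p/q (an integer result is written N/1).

7/6

Shared (l₁,l₂,l₃)=(4,1,5): N and (l;000)² cancel in I_A²/I_B².
A: Δ = 0!·8!·2!/11! = 1/495; Racah Σ t=0..0: t=0:+1/2880 = 1/2880; ⇒ 3j(4 1 5; -2 -1 3)² = 28/495, sgn +1
B: Δ = 0!·8!·2!/11! = 1/495; Racah Σ t=0..0: t=0:+1/720 = 1/720; ⇒ 3j(4 1 5; 1 0 -1)² = 8/165, sgn +1
I_A²/I_B² = (28/495)/(8/165) = 7/6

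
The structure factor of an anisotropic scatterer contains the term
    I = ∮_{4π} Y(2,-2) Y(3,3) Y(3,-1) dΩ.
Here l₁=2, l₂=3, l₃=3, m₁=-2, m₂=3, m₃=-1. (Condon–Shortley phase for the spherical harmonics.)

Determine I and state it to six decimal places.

Checks pass: Σm=0; 8 even; l₃=3∈[1,5].
(2·2+1)(2·3+1)(2·3+1) = 245
Δ: 2! 2! 4! / 9! → 1/3780
sum: t=0:+1/24 t=1:−1/4 t=2:+1/24 = -1/6
3j²(2 3 3; 0 0 0) = Δ·Π!·Σ² = 4/105  (sign +1)
sum: t=2:+1/96 = 1/96
3j²(2 3 3; -2 3 -1) = Δ·Π!·Σ² = 1/42  (sign +1)
combine: 4πI² = 245·4/105·1/42 = 2/9
take √, sign +1: I = 0.13298076

0.132981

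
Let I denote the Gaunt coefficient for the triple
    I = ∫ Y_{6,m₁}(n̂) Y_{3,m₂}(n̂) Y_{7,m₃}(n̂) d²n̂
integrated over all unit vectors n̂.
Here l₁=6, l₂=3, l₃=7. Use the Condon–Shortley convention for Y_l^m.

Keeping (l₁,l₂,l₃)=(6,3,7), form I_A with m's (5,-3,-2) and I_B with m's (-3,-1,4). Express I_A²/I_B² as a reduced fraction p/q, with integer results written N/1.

Same 6,3,7: normalisation and zero-m 3j drop out of the ratio.
A: Δ: 2! 10! 4! / 17! → 1/2042040; sum: t=0:+1/17418240 = 1/17418240; 3j²(6 3 7; 5 -3 -2) = Δ·Π!·Σ² = 25/12376  (sign -1)
B: Δ: 2! 10! 4! / 17! → 1/2042040; sum: t=0:+1/2903040 t=1:−1/483840 t=2:+1/1451520 = -1/967680; 3j²(6 3 7; -3 -1 4) = Δ·Π!·Σ² = 81/6188  (sign +1)
I_A²/I_B² = (25/12376)/(81/6188) = 25/162

25/162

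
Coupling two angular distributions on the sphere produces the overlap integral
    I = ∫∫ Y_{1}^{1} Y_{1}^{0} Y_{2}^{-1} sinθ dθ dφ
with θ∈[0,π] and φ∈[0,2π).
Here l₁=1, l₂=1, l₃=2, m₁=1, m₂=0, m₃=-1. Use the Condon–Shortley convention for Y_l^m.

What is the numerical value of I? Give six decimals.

-0.218510

Checks pass: Σm=0; 4 even; l₃=2∈[0,2].
(2·1+1)(2·1+1)(2·2+1) = 45
Δ: 0! 2! 2! / 5! → 1/30
sum: t=0:+1/1 = 1/1
3j²(1 1 2; 0 0 0) = Δ·Π!·Σ² = 2/15  (sign +1)
sum: t=0:+1/2 = 1/2
3j²(1 1 2; 1 0 -1) = Δ·Π!·Σ² = 1/10  (sign -1)
combine: 4πI² = 45·2/15·1/10 = 3/5
take √, sign -1: I = -0.21850969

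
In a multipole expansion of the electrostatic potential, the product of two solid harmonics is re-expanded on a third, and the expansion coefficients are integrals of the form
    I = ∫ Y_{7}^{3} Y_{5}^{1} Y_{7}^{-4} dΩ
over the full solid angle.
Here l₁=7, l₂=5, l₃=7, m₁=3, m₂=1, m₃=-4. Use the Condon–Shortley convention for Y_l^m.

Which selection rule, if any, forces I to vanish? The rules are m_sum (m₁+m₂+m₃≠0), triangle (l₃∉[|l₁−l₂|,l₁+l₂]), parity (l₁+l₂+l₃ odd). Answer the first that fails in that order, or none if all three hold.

parity

m₁+m₂+m₃ = 3 + 1 − 4 = 0  ✓
triangle: |7−5|=2 ≤ l₃=7 ≤ 7+5=12  ✓
parity: l₁+l₂+l₃ = 19 is odd  ✗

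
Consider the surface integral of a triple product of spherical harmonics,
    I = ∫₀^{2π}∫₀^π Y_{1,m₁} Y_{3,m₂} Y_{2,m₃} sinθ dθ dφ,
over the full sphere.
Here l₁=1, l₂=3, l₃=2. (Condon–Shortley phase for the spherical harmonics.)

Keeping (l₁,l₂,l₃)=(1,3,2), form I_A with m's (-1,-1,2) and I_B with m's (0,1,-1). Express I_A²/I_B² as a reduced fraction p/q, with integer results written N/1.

l's match ⇒ only the (l;m) 3-j factors differ between A and B.
A: triangle coeff Δ(1,3,2) = 1/105; Σ_t [2,2]: t=2:+1/48 = 1/48; (3j)²=1/105 [(1 3 2; -1 -1 2)], sign=+1
B: triangle coeff Δ(1,3,2) = 1/105; Σ_t [1,1]: t=1:−1/6 = -1/6; (3j)²=8/105 [(1 3 2; 0 1 -1)], sign=+1
I_A²/I_B² = (1/105)/(8/105) = 1/8

1/8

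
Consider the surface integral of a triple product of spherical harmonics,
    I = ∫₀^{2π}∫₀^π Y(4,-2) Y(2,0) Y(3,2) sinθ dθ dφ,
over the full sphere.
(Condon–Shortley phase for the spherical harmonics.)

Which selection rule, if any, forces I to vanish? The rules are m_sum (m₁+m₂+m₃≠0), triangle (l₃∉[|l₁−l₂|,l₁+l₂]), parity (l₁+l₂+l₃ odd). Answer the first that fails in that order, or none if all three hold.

Σmᵢ = 0  ✓
l₃∈[|l₁−l₂|,l₁+l₂]=[2,6], have l₃=3  ✓
Σlᵢ = 9 ⇒ odd  ✗

parity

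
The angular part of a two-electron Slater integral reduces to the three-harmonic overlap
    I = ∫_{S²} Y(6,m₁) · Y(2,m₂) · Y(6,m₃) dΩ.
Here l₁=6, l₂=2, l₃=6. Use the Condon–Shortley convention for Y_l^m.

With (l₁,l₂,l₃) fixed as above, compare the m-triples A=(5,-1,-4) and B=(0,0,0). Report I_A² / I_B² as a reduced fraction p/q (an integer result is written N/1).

Same 6,2,6: normalisation and zero-m 3j drop out of the ratio.
A: Δ: 2! 10! 2! / 15! → 1/90090; sum: t=0:+1/725760 t=1:−1/7257600 = 1/806400; 3j²(6 2 6; 5 -1 -4) = Δ·Π!·Σ² = 27/910  (sign +1)
B: Δ: 2! 10! 2! / 15! → 1/90090; sum: t=0:+1/69120 t=1:−1/14400 t=2:+1/69120 = -7/172800; 3j²(6 2 6; 0 0 0) = Δ·Π!·Σ² = 14/715  (sign -1)
I_A²/I_B² = (27/910)/(14/715) = 297/196

297/196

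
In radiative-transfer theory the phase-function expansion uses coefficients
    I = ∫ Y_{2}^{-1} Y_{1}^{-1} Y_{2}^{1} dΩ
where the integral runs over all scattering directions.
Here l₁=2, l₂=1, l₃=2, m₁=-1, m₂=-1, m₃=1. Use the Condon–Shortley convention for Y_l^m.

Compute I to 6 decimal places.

Σmᵢ = -1 ≠ 0, so the φ-integral vanishes; I = 0

0.000000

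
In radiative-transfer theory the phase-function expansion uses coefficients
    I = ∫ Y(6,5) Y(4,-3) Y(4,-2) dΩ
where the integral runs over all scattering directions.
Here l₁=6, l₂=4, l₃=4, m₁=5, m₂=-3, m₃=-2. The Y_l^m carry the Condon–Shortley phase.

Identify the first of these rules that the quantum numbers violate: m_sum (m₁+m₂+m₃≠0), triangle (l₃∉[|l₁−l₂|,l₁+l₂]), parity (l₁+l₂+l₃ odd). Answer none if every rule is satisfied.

none

Σmᵢ = 0  ✓
l₃∈[|l₁−l₂|,l₁+l₂]=[2,10], have l₃=4  ✓
Σlᵢ = 14 ⇒ even  ✓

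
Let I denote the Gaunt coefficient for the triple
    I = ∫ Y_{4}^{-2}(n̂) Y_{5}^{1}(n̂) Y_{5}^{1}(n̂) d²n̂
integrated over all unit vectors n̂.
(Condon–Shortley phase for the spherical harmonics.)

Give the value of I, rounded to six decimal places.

0.137240

Checks pass: Σm=0; 14 even; l₃=5∈[1,9].
(2·4+1)(2·5+1)(2·5+1) = 1089
Δ: 4! 4! 6! / 15! → 1/3153150
sum: t=0:+1/69120 t=1:−1/1728 t=2:+1/576 t=3:−1/1728 t=4:+1/69120 = 7/11520
3j²(4 5 5; 0 0 0) = Δ·Π!·Σ² = 2/143  (sign -1)
sum: t=2:+1/4608 t=3:−1/1296 t=4:+1/4608 = -7/20736
3j²(4 5 5; -2 1 1) = Δ·Π!·Σ² = 20/1287  (sign -1)
combine: 4πI² = 1089·2/143·20/1287 = 40/169
take √, sign +1: I = 0.13724032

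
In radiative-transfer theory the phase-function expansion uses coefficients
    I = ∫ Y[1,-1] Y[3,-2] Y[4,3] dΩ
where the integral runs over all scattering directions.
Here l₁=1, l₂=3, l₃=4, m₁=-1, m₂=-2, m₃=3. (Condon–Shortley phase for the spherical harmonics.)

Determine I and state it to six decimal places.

-0.282095

Checks pass: Σm=0; 8 even; l₃=4∈[2,4].
(2·1+1)(2·3+1)(2·4+1) = 189
Δ: 0! 2! 6! / 9! → 1/252
sum: t=0:+1/36 = 1/36
3j²(1 3 4; 0 0 0) = Δ·Π!·Σ² = 4/63  (sign +1)
sum: t=0:+1/240 = 1/240
3j²(1 3 4; -1 -2 3) = Δ·Π!·Σ² = 1/12  (sign -1)
combine: 4πI² = 189·4/63·1/12 = 1/1
take √, sign -1: I = -0.28209479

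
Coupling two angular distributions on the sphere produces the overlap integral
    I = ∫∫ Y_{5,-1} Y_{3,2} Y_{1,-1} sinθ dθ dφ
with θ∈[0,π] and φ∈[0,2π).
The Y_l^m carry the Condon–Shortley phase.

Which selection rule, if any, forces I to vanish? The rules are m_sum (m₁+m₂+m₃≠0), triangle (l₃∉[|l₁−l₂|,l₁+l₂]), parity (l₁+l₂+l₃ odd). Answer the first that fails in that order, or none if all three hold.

Σmᵢ = 0  ✓
l₃∈[|l₁−l₂|,l₁+l₂]=[2,8], have l₃=1  ✗
Σlᵢ = 9 ⇒ odd

triangle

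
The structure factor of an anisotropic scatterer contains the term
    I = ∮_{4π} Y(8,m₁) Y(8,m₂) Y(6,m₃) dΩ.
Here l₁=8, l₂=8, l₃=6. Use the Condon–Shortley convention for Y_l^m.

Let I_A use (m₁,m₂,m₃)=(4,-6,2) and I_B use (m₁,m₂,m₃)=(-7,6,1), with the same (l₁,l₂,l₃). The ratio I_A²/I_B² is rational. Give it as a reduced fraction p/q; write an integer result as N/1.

128/91

l's match ⇒ only the (l;m) 3-j factors differ between A and B.
A: triangle coeff Δ(8,8,6) = 1/13742520792; Σ_t [0,2]: t=0:+1/8360755200 t=1:−1/1567641600 t=2:+1/2786918400 = -1/6270566400; (3j)²=80/22287 [(8 8 6; 4 -6 2)], sign=-1
B: triangle coeff Δ(8,8,6) = 1/13742520792; Σ_t [9,10]: t=9:−1/31352832000 t=10:+1/20901888000 = 1/62705664000; (3j)²=455/178296 [(8 8 6; -7 6 1)], sign=-1
I_A²/I_B² = (80/22287)/(455/178296) = 128/91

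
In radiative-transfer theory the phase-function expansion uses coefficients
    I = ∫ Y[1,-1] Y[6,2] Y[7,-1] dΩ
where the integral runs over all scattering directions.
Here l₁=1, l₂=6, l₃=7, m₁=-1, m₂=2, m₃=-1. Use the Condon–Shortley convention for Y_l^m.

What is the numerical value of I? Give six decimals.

Rules hold: Σm=0, L=14 even, 5≤7≤7.
N = 3·13·15 = 585
Δ = 0!·2!·12!/15! = 1/1365
Racah Σ t=0..0: t=0:+1/518400 = 1/518400
⇒ 3j(1 6 7; 0 0 0)² = 7/195, sgn -1
Racah Σ t=0..0: t=0:+1/1935360 = 1/1935360
⇒ 3j(1 6 7; -1 2 -1)² = 1/91, sgn +1
4πI² = N·(3j₀)²·(3jₘ)² = 3/13
I = -1·√(0.230769/4π) = -0.13551395

-0.135514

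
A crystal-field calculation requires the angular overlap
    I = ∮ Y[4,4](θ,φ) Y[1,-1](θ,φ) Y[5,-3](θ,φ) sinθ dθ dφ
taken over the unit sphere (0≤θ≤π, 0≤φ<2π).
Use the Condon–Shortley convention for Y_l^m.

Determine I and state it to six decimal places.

-0.049106

Checks pass: Σm=0; 10 even; l₃=5∈[3,5].
(2·4+1)(2·1+1)(2·5+1) = 297
Δ: 0! 8! 2! / 11! → 1/495
sum: t=0:+1/576 = 1/576
3j²(4 1 5; 0 0 0) = Δ·Π!·Σ² = 5/99  (sign -1)
sum: t=0:+1/80640 = 1/80640
3j²(4 1 5; 4 -1 -3) = Δ·Π!·Σ² = 1/495  (sign +1)
combine: 4πI² = 297·5/99·1/495 = 1/33
take √, sign -1: I = -0.04910640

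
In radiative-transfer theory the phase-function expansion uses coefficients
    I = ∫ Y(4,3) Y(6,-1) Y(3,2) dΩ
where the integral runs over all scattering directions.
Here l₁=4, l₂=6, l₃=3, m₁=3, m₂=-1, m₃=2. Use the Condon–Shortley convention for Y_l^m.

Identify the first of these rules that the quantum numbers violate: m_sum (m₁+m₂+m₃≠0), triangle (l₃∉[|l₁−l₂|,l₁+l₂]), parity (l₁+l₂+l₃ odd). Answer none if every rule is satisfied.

m_sum

Σmᵢ = 4  ✗
l₃∈[|l₁−l₂|,l₁+l₂]=[2,10], have l₃=3
Σlᵢ = 13 ⇒ odd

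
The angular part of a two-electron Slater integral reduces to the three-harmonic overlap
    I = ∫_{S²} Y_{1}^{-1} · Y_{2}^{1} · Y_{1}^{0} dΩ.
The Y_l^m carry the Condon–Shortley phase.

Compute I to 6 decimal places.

-0.218510

Checks pass: Σm=0; 4 even; l₃=1∈[1,3].
(2·1+1)(2·2+1)(2·1+1) = 45
Δ: 2! 0! 2! / 5! → 1/30
sum: t=1:−1/1 = -1/1
3j²(1 2 1; 0 0 0) = Δ·Π!·Σ² = 2/15  (sign +1)
sum: t=2:+1/2 = 1/2
3j²(1 2 1; -1 1 0) = Δ·Π!·Σ² = 1/10  (sign -1)
combine: 4πI² = 45·2/15·1/10 = 3/5
take √, sign -1: I = -0.21850969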